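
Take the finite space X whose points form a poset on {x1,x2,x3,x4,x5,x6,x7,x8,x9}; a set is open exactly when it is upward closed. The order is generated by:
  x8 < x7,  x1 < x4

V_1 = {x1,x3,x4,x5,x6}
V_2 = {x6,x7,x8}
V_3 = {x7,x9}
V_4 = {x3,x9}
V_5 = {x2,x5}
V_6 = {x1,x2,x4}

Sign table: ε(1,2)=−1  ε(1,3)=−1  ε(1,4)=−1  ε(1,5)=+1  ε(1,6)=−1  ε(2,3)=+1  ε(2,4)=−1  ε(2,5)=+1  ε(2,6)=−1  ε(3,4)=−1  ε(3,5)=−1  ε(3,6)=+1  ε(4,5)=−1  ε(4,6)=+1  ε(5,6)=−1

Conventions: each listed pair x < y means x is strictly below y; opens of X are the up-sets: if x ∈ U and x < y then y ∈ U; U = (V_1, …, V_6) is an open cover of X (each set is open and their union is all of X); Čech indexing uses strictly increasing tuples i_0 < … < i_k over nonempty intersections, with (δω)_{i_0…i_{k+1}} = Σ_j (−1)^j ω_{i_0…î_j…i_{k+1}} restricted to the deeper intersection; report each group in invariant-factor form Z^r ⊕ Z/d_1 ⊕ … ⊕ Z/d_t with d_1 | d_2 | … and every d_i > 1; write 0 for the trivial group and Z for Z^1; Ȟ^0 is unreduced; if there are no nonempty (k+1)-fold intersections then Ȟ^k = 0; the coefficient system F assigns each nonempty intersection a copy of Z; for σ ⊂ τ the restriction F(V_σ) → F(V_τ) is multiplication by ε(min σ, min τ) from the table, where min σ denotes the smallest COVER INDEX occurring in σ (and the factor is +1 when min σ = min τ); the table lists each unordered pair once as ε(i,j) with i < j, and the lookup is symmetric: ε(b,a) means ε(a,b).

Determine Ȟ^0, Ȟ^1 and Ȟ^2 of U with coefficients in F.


Ȟ^0(U;F) ≅ 0; Ȟ^1(U;F) ≅ Z ⊕ Z/2; Ȟ^2(U;F) ≅ 0

intersection data:
  V12={x6} V14={x3} V15={x5} V16={x1,x4} V23={x7} V34={x9} V56={x2}
C dims 6,7; δ0: rk 6, SNF 1^5·2
Ȟ^0 = (6 − 6) − 0 = 0, so Ȟ^0 ≅ 0
Ȟ^1 = (7 − 0) − 6 = 1 plus torsion [2], so Ȟ^1 ≅ Z ⊕ Z/2
Ȟ^2 = (0 − 0) − 0 = 0, so Ȟ^2 ≅ 0


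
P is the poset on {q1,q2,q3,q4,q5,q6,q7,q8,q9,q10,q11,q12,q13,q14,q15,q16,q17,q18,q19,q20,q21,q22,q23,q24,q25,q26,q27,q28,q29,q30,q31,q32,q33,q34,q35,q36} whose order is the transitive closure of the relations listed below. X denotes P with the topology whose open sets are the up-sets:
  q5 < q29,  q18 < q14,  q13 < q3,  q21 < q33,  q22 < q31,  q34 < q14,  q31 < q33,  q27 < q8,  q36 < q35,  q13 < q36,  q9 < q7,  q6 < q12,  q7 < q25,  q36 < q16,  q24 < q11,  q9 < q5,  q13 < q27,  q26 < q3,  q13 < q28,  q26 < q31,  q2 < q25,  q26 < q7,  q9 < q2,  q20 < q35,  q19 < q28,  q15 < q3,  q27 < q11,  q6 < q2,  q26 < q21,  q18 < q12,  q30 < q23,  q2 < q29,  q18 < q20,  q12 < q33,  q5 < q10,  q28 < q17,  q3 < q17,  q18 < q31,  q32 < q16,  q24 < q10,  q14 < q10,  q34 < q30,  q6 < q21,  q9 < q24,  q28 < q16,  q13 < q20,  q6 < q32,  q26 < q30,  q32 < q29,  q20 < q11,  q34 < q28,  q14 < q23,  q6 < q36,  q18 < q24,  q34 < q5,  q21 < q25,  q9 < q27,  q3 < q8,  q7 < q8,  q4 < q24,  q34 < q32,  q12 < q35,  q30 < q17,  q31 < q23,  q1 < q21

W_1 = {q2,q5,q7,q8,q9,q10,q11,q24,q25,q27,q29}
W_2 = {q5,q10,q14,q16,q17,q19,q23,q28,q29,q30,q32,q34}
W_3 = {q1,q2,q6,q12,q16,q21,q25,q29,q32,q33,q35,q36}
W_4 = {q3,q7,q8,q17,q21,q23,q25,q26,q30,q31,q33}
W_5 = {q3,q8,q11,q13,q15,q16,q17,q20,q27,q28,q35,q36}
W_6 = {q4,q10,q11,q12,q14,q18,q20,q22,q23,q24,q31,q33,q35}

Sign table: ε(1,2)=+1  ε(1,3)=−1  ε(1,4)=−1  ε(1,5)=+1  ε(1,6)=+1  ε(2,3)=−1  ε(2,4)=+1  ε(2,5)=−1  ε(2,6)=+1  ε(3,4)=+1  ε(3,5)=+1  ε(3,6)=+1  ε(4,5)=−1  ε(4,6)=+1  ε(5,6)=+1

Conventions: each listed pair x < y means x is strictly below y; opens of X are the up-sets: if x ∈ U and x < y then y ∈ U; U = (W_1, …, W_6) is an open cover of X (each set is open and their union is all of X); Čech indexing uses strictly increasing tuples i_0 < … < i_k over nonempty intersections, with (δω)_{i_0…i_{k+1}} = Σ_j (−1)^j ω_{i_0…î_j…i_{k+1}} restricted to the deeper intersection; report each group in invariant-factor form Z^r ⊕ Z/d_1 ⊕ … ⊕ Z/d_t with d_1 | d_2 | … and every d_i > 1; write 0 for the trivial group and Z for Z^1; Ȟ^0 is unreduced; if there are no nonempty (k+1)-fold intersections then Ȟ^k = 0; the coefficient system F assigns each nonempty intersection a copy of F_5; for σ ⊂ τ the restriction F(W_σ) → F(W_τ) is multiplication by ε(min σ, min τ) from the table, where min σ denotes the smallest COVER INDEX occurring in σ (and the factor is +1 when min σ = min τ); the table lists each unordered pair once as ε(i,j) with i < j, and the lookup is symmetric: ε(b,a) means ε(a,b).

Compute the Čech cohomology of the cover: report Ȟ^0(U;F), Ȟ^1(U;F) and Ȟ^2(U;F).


Ȟ^0(U;F) ≅ 0, Ȟ^1(U;F) ≅ 0, Ȟ^2(U;F) ≅ Z/5

nonempty overlaps:
  W12={q5,q10,q29} W13={q2,q25,q29} W14={q7,q8,q25} W15={q8,q11,q27} W16={q10,q11,q24} W23={q16,q29,q32} W24={q17,q23,q30} W25={q16,q17,q28} W26={q10,q14,q23} W34={q21,q25,q33} W35={q16,q35,q36} W36={q12,q33,q35} W45={q3,q8,q17} W46={q23,q31,q33} W56={q11,q20,q35}
  W123={q29} W126={q10} W134={q25} W145={q8} W156={q11} W235={q16} W245={q17} W246={q23} W346={q33} W356={q35}
C dims 6,15,10; δ0: rk_F5 6; δ1: rk_F5 9
degree 0: 6−6−0 = 0 → Ȟ^0 ≅ 0
degree 1: 15−9−6 = 0 → Ȟ^1 ≅ 0
degree 2: 10−0−9 = 1 → Ȟ^2 ≅ Z/5


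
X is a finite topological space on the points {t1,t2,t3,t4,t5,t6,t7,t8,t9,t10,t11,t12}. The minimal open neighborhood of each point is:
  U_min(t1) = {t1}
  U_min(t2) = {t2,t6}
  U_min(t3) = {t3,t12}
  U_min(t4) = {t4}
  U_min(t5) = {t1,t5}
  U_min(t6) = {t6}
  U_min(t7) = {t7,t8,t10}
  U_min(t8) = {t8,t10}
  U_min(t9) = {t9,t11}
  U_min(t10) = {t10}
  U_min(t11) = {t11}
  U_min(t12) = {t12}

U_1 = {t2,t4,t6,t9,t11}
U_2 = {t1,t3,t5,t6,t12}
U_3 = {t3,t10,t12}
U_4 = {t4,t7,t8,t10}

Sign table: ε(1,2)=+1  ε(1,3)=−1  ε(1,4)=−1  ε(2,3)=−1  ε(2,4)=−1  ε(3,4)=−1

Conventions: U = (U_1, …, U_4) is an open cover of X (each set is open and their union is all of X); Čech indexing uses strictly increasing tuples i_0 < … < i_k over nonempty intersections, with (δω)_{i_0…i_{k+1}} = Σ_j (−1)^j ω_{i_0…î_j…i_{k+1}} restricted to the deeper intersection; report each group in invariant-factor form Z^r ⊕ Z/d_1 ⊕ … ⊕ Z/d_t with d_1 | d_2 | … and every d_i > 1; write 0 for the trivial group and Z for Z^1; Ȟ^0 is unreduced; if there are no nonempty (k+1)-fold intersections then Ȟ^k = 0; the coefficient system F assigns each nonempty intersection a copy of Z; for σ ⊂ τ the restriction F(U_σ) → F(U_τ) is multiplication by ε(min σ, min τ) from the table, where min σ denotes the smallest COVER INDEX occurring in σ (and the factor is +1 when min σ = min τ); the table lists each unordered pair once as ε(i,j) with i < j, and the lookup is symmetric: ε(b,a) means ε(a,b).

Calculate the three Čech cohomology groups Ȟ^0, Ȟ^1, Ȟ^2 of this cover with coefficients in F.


nerve simplices:
  U12={t6} U14={t4} U23={t3,t12} U34={t10}
C dims 4,4; δ0: rk 4, SNF 1^3·2
degree 0: 4−4−0 = 0 → Ȟ^0 ≅ 0
degree 1: 4−0−4 = 0 plus torsion [2] → Ȟ^1 ≅ Z/2
degree 2: 0−0−0 = 0 → Ȟ^2 ≅ 0

Ȟ^0 = 0,  Ȟ^1 = Z/2,  Ȟ^2 = 0


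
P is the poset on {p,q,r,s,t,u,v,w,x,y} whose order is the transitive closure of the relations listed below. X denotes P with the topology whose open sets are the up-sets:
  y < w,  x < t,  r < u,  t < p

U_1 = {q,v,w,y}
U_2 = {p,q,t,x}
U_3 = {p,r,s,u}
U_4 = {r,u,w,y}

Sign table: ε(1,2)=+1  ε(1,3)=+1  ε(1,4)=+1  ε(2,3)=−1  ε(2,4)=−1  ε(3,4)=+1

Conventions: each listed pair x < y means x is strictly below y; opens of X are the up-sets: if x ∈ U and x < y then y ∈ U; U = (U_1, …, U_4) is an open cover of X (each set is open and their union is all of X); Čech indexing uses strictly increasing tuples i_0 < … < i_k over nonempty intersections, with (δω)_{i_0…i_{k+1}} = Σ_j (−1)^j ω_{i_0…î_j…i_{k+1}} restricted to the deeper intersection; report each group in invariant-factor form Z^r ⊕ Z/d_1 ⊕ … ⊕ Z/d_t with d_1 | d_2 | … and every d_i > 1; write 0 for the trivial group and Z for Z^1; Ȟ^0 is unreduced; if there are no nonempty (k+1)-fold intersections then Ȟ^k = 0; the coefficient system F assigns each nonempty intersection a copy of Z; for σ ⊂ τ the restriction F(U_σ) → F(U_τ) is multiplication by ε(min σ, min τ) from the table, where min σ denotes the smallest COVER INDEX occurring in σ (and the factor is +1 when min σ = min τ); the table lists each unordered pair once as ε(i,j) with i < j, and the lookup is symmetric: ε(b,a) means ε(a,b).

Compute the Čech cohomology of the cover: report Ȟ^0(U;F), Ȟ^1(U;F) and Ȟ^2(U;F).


Ȟ^0 = 0; Ȟ^1 = Z/2; Ȟ^2 = 0

cover nerve:
  U12={q} U14={w,y} U23={p} U34={r,u}
C dims 4,4; δ0: rk 4, SNF 1^3·2
Ȟ^0: (4−4)−0=0 ⇒ 0
Ȟ^1: (4−0)−4=0 plus torsion [2] ⇒ Z/2
Ȟ^2: (0−0)−0=0 ⇒ 0


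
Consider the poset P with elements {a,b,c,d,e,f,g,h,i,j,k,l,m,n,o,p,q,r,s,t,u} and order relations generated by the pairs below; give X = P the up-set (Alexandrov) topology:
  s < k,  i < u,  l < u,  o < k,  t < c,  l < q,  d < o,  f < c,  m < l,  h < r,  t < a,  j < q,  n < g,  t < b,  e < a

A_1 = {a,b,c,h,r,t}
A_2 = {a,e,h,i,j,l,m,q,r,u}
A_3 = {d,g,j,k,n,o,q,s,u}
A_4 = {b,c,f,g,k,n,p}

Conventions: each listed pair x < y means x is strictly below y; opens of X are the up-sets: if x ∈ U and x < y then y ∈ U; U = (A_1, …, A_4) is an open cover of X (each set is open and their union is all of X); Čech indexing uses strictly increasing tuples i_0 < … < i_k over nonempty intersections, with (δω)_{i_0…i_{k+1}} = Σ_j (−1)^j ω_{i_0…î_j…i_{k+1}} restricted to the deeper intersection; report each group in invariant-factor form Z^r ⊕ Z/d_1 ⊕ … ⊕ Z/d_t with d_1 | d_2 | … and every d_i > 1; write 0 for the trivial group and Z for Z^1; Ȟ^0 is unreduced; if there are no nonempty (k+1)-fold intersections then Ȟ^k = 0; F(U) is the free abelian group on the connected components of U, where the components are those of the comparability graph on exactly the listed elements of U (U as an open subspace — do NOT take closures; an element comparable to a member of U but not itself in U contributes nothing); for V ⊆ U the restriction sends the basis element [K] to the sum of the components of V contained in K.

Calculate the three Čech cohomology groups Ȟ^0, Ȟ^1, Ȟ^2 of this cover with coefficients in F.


cover nerve:
  A12={a,h,r} A14={b,c} A23={j,q,u} A34={g,k,n}
components per intersection:
  A1: {a,b,c,t} {h,r}
  A2: {a,e} {h,r} {i,j,l,m,q,u}
  A3: {d,k,o,s} {g,n} {j,q} {u}
  A4: {b} {c,f} {g,n} {k} {p}
  A12: {a} {h,r}
  A14: {b} {c}
  A23: {j,q} {u}
  A34: {g,n} {k}
C dims 14,8; δ0: rk 8, SNF 1^8
Ȟ^0: (14−8)−0=6 ⇒ Z^6
Ȟ^1: (8−0)−8=0 ⇒ 0
Ȟ^2: (0−0)−0=0 ⇒ 0

Ȟ^0 ≅ Z^6, Ȟ^1 ≅ 0 and Ȟ^2 ≅ 0


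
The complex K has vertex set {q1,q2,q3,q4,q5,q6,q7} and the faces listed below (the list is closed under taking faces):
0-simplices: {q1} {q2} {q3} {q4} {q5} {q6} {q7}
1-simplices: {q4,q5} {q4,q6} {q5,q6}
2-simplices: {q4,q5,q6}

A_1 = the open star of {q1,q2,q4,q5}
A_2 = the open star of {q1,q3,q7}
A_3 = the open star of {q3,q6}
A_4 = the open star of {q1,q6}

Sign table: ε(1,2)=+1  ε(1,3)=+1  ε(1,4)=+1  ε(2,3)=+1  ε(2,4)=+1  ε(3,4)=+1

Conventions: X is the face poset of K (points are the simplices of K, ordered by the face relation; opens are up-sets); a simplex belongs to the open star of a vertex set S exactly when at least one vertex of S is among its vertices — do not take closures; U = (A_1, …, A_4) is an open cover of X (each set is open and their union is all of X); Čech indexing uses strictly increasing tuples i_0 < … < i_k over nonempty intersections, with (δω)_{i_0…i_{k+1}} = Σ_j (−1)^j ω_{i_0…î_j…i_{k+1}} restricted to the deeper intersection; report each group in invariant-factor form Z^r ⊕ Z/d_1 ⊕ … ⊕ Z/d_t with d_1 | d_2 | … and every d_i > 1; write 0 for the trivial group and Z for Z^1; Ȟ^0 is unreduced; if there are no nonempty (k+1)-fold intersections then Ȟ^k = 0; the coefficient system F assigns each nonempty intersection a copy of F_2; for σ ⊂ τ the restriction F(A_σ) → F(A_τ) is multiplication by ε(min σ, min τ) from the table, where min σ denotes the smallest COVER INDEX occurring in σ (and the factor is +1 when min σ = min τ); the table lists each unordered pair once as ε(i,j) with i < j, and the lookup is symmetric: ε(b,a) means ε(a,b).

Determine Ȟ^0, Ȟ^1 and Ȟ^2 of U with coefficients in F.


nonempty overlaps:
  A1={{q1},{q2},{q4},{q5},{q4,q5},{q4,q6},{q5,q6},{q4,q5,q6}} A2={{q1},{q3},{q7}} A3={{q3},{q6},{q4,q6},{q5,q6},{q4,q5,q6}} A4={{q1},{q6},{q4,q6},{q5,q6},{q4,q5,q6}}
  A12={{q1}} A13={{q4,q6},{q5,q6},{q4,q5,q6}} A14={{q1},{q4,q6},{q5,q6},{q4,q5,q6}} A23={{q3}} A24={{q1}} A34={{q6},{q4,q6},{q5,q6},{q4,q5,q6}}
  A124={{q1}} A134={{q4,q6},{q5,q6},{q4,q5,q6}}
C dims 4,6,2; δ0: rk_F2 3; δ1: rk_F2 2
degree 0: 4−3−0 = 1 → Ȟ^0 ≅ Z/2
degree 1: 6−2−3 = 1 → Ȟ^1 ≅ Z/2
degree 2: 2−0−2 = 0 → Ȟ^2 ≅ 0

Ȟ^0 ≅ Z/2,  Ȟ^1 ≅ Z/2,  Ȟ^2 ≅ 0


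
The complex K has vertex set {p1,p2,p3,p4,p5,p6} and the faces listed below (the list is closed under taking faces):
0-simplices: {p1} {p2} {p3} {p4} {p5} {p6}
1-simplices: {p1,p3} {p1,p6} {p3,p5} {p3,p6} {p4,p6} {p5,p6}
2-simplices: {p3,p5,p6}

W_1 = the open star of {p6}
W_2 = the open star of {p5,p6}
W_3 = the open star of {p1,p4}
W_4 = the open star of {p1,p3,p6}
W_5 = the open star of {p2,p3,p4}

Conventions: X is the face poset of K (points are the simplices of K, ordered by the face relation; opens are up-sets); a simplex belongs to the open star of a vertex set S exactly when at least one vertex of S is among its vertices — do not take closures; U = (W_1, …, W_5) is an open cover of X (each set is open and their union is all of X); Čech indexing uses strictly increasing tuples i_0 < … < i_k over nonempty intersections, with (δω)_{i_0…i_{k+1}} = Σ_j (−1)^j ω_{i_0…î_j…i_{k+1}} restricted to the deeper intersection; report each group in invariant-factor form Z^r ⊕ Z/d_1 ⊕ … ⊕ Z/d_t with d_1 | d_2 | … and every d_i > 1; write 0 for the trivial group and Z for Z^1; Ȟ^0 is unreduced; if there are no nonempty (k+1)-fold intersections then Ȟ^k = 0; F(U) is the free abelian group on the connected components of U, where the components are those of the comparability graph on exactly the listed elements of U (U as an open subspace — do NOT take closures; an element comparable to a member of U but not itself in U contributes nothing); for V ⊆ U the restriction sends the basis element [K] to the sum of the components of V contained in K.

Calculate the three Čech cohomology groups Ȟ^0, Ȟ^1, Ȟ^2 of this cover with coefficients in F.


nonempty intersections:
  W1={{p6},{p1,p6},{p3,p6},{p4,p6},{p5,p6},{p3,p5,p6}} W2={{p5},{p6},{p1,p6},{p3,p5},{p3,p6},{p4,p6},{p5,p6},{p3,p5,p6}} W3={{p1},{p4},{p1,p3},{p1,p6},{p4,p6}} W4={{p1},{p3},{p6},{p1,p3},{p1,p6},{p3,p5},{p3,p6},{p4,p6},{p5,p6},{p3,p5,p6}} W5={{p2},{p3},{p4},{p1,p3},{p3,p5},{p3,p6},{p4,p6},{p3,p5,p6}}
  W12={{p6},{p1,p6},{p3,p6},{p4,p6},{p5,p6},{p3,p5,p6}} W13={{p1,p6},{p4,p6}} W14={{p6},{p1,p6},{p3,p6},{p4,p6},{p5,p6},{p3,p5,p6}} W15={{p3,p6},{p4,p6},{p3,p5,p6}} W23={{p1,p6},{p4,p6}} W24={{p6},{p1,p6},{p3,p5},{p3,p6},{p4,p6},{p5,p6},{p3,p5,p6}} W25={{p3,p5},{p3,p6},{p4,p6},{p3,p5,p6}} W34={{p1},{p1,p3},{p1,p6},{p4,p6}} W35={{p4},{p1,p3},{p4,p6}} W45={{p3},{p1,p3},{p3,p5},{p3,p6},{p4,p6},{p3,p5,p6}}
  W123={{p1,p6},{p4,p6}} W124={{p6},{p1,p6},{p3,p6},{p4,p6},{p5,p6},{p3,p5,p6}} W125={{p3,p6},{p4,p6},{p3,p5,p6}} W134={{p1,p6},{p4,p6}} W135={{p4,p6}} W145={{p3,p6},{p4,p6},{p3,p5,p6}} W234={{p1,p6},{p4,p6}} W235={{p4,p6}} W245={{p3,p5},{p3,p6},{p4,p6},{p3,p5,p6}} W345={{p1,p3},{p4,p6}}
  W1234={{p1,p6},{p4,p6}} W1235={{p4,p6}} W1245={{p3,p6},{p4,p6},{p3,p5,p6}} W1345={{p4,p6}} W2345={{p4,p6}}
  W12345={{p4,p6}}
components per intersection:
  W1: {{p6},{p1,p6},{p3,p6},{p4,p6},{p5,p6},{p3,p5,p6}}
  W2: {{p5},{p6},{p1,p6},{p3,p5},{p3,p6},{p4,p6},{p5,p6},{p3,p5,p6}}
  W3: {{p1},{p1,p3},{p1,p6}} {{p4},{p4,p6}}
  W4: {{p1},{p3},{p6},{p1,p3},{p1,p6},{p3,p5},{p3,p6},{p4,p6},{p5,p6},{p3,p5,p6}}
  W5: {{p2}} {{p3},{p1,p3},{p3,p5},{p3,p6},{p3,p5,p6}} {{p4},{p4,p6}}
  W12: {{p6},{p1,p6},{p3,p6},{p4,p6},{p5,p6},{p3,p5,p6}}
  W13: {{p1,p6}} {{p4,p6}}
  W14: {{p6},{p1,p6},{p3,p6},{p4,p6},{p5,p6},{p3,p5,p6}}
  W15: {{p3,p6},{p3,p5,p6}} {{p4,p6}}
  W23: {{p1,p6}} {{p4,p6}}
  W24: {{p6},{p1,p6},{p3,p5},{p3,p6},{p4,p6},{p5,p6},{p3,p5,p6}}
  W25: {{p3,p5},{p3,p6},{p3,p5,p6}} {{p4,p6}}
  W34: {{p1},{p1,p3},{p1,p6}} {{p4,p6}}
  W35: {{p4},{p4,p6}} {{p1,p3}}
  W45: {{p3},{p1,p3},{p3,p5},{p3,p6},{p3,p5,p6}} {{p4,p6}}
  W123: {{p1,p6}} {{p4,p6}}
  W124: {{p6},{p1,p6},{p3,p6},{p4,p6},{p5,p6},{p3,p5,p6}}
  W125: {{p3,p6},{p3,p5,p6}} {{p4,p6}}
  W134: {{p1,p6}} {{p4,p6}}
  W135: {{p4,p6}}
  W145: {{p3,p6},{p3,p5,p6}} {{p4,p6}}
  W234: {{p1,p6}} {{p4,p6}}
  W235: {{p4,p6}}
  W245: {{p3,p5},{p3,p6},{p3,p5,p6}} {{p4,p6}}
  W345: {{p1,p3}} {{p4,p6}}
  W1234: {{p1,p6}} {{p4,p6}}
  W1235: {{p4,p6}}
  W1245: {{p3,p6},{p3,p5,p6}} {{p4,p6}}
  W1345: {{p4,p6}}
  W2345: {{p4,p6}}
  W12345: {{p4,p6}}
C dims 8,17,17,7; δ0: rk 6, SNF 1^6; δ1: rk 11, SNF 1^11; δ2: rk 6, SNF 1^6
Ȟ^0: (8−6)−0=2 ⇒ Z^2
Ȟ^1: (17−11)−6=0 ⇒ 0
Ȟ^2: (17−6)−11=0 ⇒ 0

Ȟ^0(U;F) ≅ Z^2, Ȟ^1(U;F) ≅ 0, Ȟ^2(U;F) ≅ 0


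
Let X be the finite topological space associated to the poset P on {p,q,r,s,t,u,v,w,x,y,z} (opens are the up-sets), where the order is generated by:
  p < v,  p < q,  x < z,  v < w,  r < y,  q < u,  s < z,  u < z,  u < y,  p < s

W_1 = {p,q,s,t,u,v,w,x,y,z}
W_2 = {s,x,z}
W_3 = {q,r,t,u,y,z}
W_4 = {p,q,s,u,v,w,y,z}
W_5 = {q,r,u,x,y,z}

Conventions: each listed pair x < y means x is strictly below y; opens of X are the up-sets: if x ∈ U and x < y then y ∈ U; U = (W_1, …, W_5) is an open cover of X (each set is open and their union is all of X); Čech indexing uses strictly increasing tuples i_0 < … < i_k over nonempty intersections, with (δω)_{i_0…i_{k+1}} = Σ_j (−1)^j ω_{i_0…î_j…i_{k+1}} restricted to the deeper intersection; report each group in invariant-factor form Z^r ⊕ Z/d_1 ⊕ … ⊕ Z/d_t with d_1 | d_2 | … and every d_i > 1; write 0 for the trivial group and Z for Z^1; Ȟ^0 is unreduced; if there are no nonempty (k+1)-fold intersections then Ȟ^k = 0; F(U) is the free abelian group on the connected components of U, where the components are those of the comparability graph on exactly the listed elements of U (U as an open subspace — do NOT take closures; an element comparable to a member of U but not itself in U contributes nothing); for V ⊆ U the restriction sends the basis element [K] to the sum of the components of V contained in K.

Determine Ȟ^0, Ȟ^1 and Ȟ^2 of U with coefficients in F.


Ȟ^0 ≅ Z^2, Ȟ^1 ≅ 0, Ȟ^2 ≅ 0

nerve simplices:
  W12={s,x,z} W13={q,t,u,y,z} W14={p,q,s,u,v,w,y,z} W15={q,u,x,y,z} W23={z} W24={s,z} W25={x,z} W34={q,u,y,z} W35={q,r,u,y,z} W45={q,u,y,z}
  W123={z} W124={s,z} W125={x,z} W134={q,u,y,z} W135={q,u,y,z} W145={q,u,y,z} W234={z} W235={z} W245={z} W345={q,u,y,z}
  W1234={z} W1235={z} W1245={z} W1345={q,u,y,z} W2345={z}
  W12345={z}
components per intersection:
  W1: {p,q,s,u,v,w,x,y,z} {t}
  W2: {s,x,z}
  W3: {q,r,u,y,z} {t}
  W4: {p,q,s,u,v,w,y,z}
  W5: {q,r,u,x,y,z}
  W12: {s,x,z}
  W13: {q,u,y,z} {t}
  W14: {p,q,s,u,v,w,y,z}
  W15: {q,u,x,y,z}
  W23: {z}
  W24: {s,z}
  W25: {x,z}
  W34: {q,u,y,z}
  W35: {q,r,u,y,z}
  W45: {q,u,y,z}
  W123: {z}
  W124: {s,z}
  W125: {x,z}
  W134: {q,u,y,z}
  W135: {q,u,y,z}
  W145: {q,u,y,z}
  W234: {z}
  W235: {z}
  W245: {z}
  W345: {q,u,y,z}
  W1234: {z}
  W1235: {z}
  W1245: {z}
  W1345: {q,u,y,z}
  W2345: {z}
  W12345: {z}
C dims 7,11,10,5; δ0: rk 5, SNF 1^5; δ1: rk 6, SNF 1^6; δ2: rk 4, SNF 1^4
degree 0: 7−5−0 = 2 → Ȟ^0 ≅ Z^2
degree 1: 11−6−5 = 0 → Ȟ^1 ≅ 0
degree 2: 10−4−6 = 0 → Ȟ^2 ≅ 0


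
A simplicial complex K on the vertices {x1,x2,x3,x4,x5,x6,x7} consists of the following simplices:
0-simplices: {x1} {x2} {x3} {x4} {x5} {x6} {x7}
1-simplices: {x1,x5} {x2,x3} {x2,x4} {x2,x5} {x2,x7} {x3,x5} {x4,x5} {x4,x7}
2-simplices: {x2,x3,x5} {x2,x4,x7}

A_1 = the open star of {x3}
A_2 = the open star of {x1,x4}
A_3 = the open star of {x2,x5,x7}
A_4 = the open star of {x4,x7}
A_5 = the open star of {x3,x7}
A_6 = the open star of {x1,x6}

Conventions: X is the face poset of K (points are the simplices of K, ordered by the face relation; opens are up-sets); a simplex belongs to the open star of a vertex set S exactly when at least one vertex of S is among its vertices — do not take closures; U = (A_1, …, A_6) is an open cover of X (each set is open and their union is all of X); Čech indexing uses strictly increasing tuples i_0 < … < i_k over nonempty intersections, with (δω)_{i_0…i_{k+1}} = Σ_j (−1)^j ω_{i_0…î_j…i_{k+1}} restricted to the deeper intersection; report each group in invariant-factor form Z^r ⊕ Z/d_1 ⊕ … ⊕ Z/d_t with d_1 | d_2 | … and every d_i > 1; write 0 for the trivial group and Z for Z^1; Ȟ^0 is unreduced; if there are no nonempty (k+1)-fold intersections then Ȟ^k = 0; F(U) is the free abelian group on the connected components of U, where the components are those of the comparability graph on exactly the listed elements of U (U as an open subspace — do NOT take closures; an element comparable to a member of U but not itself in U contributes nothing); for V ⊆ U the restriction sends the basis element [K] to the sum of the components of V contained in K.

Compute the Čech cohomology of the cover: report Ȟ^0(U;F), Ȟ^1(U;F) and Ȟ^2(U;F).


Ȟ^0 ≅ Z^2; Ȟ^1 ≅ Z; Ȟ^2 ≅ 0

nerve simplices:
  A1={{x3},{x2,x3},{x3,x5},{x2,x3,x5}} A2={{x1},{x4},{x1,x5},{x2,x4},{x4,x5},{x4,x7},{x2,x4,x7}} A3={{x2},{x5},{x7},{x1,x5},{x2,x3},{x2,x4},{x2,x5},{x2,x7},{x3,x5},{x4,x5},{x4,x7},{x2,x3,x5},{x2,x4,x7}} A4={{x4},{x7},{x2,x4},{x2,x7},{x4,x5},{x4,x7},{x2,x4,x7}} A5={{x3},{x7},{x2,x3},{x2,x7},{x3,x5},{x4,x7},{x2,x3,x5},{x2,x4,x7}} A6={{x1},{x6},{x1,x5}}
  A13={{x2,x3},{x3,x5},{x2,x3,x5}} A15={{x3},{x2,x3},{x3,x5},{x2,x3,x5}} A23={{x1,x5},{x2,x4},{x4,x5},{x4,x7},{x2,x4,x7}} A24={{x4},{x2,x4},{x4,x5},{x4,x7},{x2,x4,x7}} A25={{x4,x7},{x2,x4,x7}} A26={{x1},{x1,x5}} A34={{x7},{x2,x4},{x2,x7},{x4,x5},{x4,x7},{x2,x4,x7}} A35={{x7},{x2,x3},{x2,x7},{x3,x5},{x4,x7},{x2,x3,x5},{x2,x4,x7}} A36={{x1,x5}} A45={{x7},{x2,x7},{x4,x7},{x2,x4,x7}}
  A135={{x2,x3},{x3,x5},{x2,x3,x5}} A234={{x2,x4},{x4,x5},{x4,x7},{x2,x4,x7}} A235={{x4,x7},{x2,x4,x7}} A236={{x1,x5}} A245={{x4,x7},{x2,x4,x7}} A345={{x7},{x2,x7},{x4,x7},{x2,x4,x7}}
  A2345={{x4,x7},{x2,x4,x7}}
components per intersection:
  A1: {{x3},{x2,x3},{x3,x5},{x2,x3,x5}}
  A2: {{x1},{x1,x5}} {{x4},{x2,x4},{x4,x5},{x4,x7},{x2,x4,x7}}
  A3: {{x2},{x5},{x7},{x1,x5},{x2,x3},{x2,x4},{x2,x5},{x2,x7},{x3,x5},{x4,x5},{x4,x7},{x2,x3,x5},{x2,x4,x7}}
  A4: {{x4},{x7},{x2,x4},{x2,x7},{x4,x5},{x4,x7},{x2,x4,x7}}
  A5: {{x3},{x2,x3},{x3,x5},{x2,x3,x5}} {{x7},{x2,x7},{x4,x7},{x2,x4,x7}}
  A6: {{x1},{x1,x5}} {{x6}}
  A13: {{x2,x3},{x3,x5},{x2,x3,x5}}
  A15: {{x3},{x2,x3},{x3,x5},{x2,x3,x5}}
  A23: {{x1,x5}} {{x2,x4},{x4,x7},{x2,x4,x7}} {{x4,x5}}
  A24: {{x4},{x2,x4},{x4,x5},{x4,x7},{x2,x4,x7}}
  A25: {{x4,x7},{x2,x4,x7}}
  A26: {{x1},{x1,x5}}
  A34: {{x7},{x2,x4},{x2,x7},{x4,x7},{x2,x4,x7}} {{x4,x5}}
  A35: {{x7},{x2,x7},{x4,x7},{x2,x4,x7}} {{x2,x3},{x3,x5},{x2,x3,x5}}
  A36: {{x1,x5}}
  A45: {{x7},{x2,x7},{x4,x7},{x2,x4,x7}}
  A135: {{x2,x3},{x3,x5},{x2,x3,x5}}
  A234: {{x2,x4},{x4,x7},{x2,x4,x7}} {{x4,x5}}
  A235: {{x4,x7},{x2,x4,x7}}
  A236: {{x1,x5}}
  A245: {{x4,x7},{x2,x4,x7}}
  A345: {{x7},{x2,x7},{x4,x7},{x2,x4,x7}}
  A2345: {{x4,x7},{x2,x4,x7}}
C dims 9,14,7,1; δ0: rk 7, SNF 1^7; δ1: rk 6, SNF 1^6; δ2: rk 1, SNF 1^1
degree 0: 9−7−0 = 2 → Ȟ^0 ≅ Z^2
degree 1: 14−6−7 = 1 → Ȟ^1 ≅ Z
degree 2: 7−1−6 = 0 → Ȟ^2 ≅ 0


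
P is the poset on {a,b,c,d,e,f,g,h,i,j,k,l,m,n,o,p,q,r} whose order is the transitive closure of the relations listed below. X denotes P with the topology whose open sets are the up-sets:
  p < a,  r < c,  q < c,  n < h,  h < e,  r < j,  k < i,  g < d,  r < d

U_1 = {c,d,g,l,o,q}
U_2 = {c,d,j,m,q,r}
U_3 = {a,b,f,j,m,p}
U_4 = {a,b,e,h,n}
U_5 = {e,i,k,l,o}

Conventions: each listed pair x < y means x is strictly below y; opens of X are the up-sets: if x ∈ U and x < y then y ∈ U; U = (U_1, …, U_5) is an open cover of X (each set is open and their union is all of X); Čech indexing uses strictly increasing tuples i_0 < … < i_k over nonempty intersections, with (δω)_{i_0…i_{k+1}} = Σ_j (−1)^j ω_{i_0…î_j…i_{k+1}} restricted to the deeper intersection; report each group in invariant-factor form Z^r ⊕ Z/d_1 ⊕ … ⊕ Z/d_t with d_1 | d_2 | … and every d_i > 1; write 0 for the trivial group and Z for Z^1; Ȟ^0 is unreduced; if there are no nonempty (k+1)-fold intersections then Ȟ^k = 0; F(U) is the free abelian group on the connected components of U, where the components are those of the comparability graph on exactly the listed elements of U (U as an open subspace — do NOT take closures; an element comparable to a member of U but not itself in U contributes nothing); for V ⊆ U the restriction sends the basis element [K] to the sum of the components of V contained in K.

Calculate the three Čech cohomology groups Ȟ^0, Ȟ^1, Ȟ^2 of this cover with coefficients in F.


nonempty overlaps:
  U12={c,d,q} U15={l,o} U23={j,m} U34={a,b} U45={e}
components per intersection:
  U1: {c,q} {d,g} {l} {o}
  U2: {c,d,j,q,r} {m}
  U3: {a,p} {b} {f} {j} {m}
  U4: {a} {b} {e,h,n}
  U5: {e} {i,k} {l} {o}
  U12: {c,q} {d}
  U15: {l} {o}
  U23: {j} {m}
  U34: {a} {b}
  U45: {e}
C dims 18,9; δ0: rk 9, SNF 1^9
degree 0: 18−9−0 = 9 → Ȟ^0 ≅ Z^9
degree 1: 9−0−9 = 0 → Ȟ^1 ≅ 0
degree 2: 0−0−0 = 0 → Ȟ^2 ≅ 0

Ȟ^0 = Z^9, Ȟ^1 = 0, Ȟ^2 = 0


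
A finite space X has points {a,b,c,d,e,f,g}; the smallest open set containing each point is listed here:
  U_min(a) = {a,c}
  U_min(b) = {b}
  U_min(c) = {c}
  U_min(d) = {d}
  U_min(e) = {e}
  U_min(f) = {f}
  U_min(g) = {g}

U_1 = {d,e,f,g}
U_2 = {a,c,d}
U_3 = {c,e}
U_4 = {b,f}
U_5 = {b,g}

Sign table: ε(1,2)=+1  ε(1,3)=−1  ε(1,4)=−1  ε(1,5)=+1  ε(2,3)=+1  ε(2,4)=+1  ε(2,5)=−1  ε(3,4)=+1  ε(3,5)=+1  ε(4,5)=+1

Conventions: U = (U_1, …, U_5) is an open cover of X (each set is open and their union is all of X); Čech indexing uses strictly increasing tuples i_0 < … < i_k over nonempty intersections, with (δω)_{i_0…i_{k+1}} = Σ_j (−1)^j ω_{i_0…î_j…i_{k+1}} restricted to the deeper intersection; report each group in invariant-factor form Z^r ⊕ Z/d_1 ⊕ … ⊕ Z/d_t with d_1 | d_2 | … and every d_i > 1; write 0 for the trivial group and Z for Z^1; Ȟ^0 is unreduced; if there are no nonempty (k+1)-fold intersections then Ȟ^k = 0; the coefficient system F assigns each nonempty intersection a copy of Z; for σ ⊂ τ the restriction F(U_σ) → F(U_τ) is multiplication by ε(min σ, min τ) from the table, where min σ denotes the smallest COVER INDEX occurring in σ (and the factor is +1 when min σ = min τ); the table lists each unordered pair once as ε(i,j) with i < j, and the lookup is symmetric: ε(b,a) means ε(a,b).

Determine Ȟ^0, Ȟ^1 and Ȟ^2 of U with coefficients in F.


Ȟ^0 ≅ 0,  Ȟ^1 ≅ Z ⊕ Z/2,  Ȟ^2 ≅ 0

nerve simplices:
  U12={d} U13={e} U14={f} U15={g} U23={c} U45={b}
C dims 5,6; δ0: rk 5, SNF 1^4·2
degree 0: 5−5−0 = 0 → Ȟ^0 ≅ 0
degree 1: 6−0−5 = 1 plus torsion [2] → Ȟ^1 ≅ Z ⊕ Z/2
degree 2: 0−0−0 = 0 → Ȟ^2 ≅ 0


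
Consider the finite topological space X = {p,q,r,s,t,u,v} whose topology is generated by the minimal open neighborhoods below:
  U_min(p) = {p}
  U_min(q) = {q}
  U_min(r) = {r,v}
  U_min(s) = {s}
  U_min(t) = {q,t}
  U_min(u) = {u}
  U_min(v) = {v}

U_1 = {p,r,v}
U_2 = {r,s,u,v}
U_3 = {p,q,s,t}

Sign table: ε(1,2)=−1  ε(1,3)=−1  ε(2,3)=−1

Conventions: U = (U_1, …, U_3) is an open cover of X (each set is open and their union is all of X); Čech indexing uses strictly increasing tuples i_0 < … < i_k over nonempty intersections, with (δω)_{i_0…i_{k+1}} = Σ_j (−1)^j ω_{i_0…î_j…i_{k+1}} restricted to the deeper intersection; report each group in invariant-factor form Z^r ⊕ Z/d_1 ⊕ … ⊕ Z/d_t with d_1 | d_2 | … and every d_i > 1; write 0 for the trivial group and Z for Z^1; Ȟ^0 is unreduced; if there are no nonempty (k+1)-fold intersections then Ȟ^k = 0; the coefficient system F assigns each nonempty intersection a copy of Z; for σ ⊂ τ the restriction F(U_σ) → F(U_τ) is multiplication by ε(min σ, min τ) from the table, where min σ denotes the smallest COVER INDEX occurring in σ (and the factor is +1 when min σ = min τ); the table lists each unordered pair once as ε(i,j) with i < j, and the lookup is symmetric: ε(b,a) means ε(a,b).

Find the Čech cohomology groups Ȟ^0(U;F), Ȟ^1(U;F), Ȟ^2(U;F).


Ȟ^0 ≅ 0, Ȟ^1 ≅ Z/2 and Ȟ^2 ≅ 0

nerve of the cover:
  U12={r,v} U13={p} U23={s}
C dims 3,3; δ0: rk 3, SNF 1^2·2
Ȟ^0 = (3 − 3) − 0 = 0, so Ȟ^0 ≅ 0
Ȟ^1 = (3 − 0) − 3 = 0 plus torsion [2], so Ȟ^1 ≅ Z/2
Ȟ^2 = (0 − 0) − 0 = 0, so Ȟ^2 ≅ 0


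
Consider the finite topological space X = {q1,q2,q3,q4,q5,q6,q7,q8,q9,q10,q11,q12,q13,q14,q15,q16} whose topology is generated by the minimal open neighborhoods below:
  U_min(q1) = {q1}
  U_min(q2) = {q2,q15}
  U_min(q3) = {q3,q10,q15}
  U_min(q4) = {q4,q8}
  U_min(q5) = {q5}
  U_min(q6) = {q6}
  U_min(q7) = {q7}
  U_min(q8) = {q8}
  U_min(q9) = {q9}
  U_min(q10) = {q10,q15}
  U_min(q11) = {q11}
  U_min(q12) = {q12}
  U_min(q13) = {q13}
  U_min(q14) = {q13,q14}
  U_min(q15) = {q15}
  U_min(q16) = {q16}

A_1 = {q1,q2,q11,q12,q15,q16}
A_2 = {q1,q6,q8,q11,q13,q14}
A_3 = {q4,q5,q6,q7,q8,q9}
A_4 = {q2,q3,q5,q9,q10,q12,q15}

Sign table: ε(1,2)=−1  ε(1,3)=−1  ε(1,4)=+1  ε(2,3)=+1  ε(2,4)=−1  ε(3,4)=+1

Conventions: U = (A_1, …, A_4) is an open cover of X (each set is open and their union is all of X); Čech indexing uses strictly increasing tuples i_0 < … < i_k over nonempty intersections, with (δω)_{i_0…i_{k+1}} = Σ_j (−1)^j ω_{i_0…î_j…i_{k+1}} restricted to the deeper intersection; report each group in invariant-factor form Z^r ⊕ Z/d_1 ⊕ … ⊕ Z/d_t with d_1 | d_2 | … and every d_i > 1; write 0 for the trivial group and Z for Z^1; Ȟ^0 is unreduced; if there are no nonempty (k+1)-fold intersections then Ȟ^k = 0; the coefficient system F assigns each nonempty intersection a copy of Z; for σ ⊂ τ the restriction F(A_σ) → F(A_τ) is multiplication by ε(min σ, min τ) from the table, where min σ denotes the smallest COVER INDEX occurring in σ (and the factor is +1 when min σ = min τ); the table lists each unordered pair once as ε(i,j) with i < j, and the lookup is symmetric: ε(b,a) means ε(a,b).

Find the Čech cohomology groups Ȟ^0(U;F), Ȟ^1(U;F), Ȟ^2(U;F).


Ȟ^0 ≅ 0, Ȟ^1 ≅ Z/2 and Ȟ^2 ≅ 0

intersection data:
  A12={q1,q11} A14={q2,q12,q15} A23={q6,q8} A34={q5,q9}
C dims 4,4; δ0: rk 4, SNF 1^3·2
Ȟ^0 = (4 − 4) − 0 = 0, so Ȟ^0 ≅ 0
Ȟ^1 = (4 − 0) − 4 = 0 plus torsion [2], so Ȟ^1 ≅ Z/2
Ȟ^2 = (0 − 0) − 0 = 0, so Ȟ^2 ≅ 0


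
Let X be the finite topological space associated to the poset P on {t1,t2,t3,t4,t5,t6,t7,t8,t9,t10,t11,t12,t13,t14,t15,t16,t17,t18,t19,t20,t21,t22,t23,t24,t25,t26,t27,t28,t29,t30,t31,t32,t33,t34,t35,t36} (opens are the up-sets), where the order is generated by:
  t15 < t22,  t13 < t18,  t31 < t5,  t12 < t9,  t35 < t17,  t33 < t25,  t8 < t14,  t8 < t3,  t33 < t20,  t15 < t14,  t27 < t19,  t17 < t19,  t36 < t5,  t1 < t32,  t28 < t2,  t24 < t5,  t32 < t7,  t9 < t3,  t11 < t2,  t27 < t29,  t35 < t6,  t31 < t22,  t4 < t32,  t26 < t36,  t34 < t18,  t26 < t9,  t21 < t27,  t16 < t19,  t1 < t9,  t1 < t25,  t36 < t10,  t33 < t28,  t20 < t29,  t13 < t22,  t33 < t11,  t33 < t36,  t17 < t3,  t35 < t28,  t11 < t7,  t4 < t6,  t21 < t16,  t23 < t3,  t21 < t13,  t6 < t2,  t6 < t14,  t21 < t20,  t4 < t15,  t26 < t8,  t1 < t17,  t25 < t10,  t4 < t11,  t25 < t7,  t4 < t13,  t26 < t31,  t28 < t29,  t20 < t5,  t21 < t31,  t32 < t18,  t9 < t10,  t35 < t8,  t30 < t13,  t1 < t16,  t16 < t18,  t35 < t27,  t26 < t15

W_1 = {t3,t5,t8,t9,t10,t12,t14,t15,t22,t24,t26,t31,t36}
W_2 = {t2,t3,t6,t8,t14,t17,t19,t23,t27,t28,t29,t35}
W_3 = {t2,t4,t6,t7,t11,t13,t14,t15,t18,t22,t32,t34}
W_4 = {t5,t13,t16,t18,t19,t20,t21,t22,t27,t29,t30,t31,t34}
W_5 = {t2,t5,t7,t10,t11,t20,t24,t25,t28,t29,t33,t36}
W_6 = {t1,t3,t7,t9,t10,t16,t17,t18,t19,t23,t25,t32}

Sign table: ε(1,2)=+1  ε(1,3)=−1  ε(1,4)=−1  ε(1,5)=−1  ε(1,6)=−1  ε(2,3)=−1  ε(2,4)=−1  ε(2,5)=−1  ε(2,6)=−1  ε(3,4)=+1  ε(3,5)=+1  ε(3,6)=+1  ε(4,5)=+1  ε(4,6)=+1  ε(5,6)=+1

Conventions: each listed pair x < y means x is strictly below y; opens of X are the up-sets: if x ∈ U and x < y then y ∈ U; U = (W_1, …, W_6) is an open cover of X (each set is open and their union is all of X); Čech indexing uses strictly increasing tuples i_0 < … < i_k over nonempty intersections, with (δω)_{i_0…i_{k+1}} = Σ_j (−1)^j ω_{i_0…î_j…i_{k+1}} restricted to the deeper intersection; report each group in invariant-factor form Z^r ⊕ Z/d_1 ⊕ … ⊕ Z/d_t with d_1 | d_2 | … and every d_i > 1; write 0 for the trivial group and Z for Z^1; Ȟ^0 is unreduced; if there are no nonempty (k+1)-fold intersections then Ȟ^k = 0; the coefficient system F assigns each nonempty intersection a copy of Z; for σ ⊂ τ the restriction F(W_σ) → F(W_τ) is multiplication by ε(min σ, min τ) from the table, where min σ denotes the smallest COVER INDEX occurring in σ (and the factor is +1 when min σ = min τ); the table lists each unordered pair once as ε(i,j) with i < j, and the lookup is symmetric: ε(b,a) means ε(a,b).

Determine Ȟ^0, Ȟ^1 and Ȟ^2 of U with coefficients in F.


nonempty intersections:
  W12={t3,t8,t14} W13={t14,t15,t22} W14={t5,t22,t31} W15={t5,t10,t24,t36} W16={t3,t9,t10} W23={t2,t6,t14} W24={t19,t27,t29} W25={t2,t28,t29} W26={t3,t17,t19,t23} W34={t13,t18,t22,t34} W35={t2,t7,t11} W36={t7,t18,t32} W45={t5,t20,t29} W46={t16,t18,t19} W56={t7,t10,t25}
  W123={t14} W126={t3} W134={t22} W145={t5} W156={t10} W235={t2} W245={t29} W246={t19} W346={t18} W356={t7}
C dims 6,15,10; δ0: rk 5, SNF 1^5; δ1: rk 10, SNF 1^9·2
Ȟ^0: (6−5)−0=1 ⇒ Z
Ȟ^1: (15−10)−5=0 ⇒ 0
Ȟ^2: (10−0)−10=0 plus torsion [2] ⇒ Z/2

Ȟ^0 = Z; Ȟ^1 = 0; Ȟ^2 = Z/2


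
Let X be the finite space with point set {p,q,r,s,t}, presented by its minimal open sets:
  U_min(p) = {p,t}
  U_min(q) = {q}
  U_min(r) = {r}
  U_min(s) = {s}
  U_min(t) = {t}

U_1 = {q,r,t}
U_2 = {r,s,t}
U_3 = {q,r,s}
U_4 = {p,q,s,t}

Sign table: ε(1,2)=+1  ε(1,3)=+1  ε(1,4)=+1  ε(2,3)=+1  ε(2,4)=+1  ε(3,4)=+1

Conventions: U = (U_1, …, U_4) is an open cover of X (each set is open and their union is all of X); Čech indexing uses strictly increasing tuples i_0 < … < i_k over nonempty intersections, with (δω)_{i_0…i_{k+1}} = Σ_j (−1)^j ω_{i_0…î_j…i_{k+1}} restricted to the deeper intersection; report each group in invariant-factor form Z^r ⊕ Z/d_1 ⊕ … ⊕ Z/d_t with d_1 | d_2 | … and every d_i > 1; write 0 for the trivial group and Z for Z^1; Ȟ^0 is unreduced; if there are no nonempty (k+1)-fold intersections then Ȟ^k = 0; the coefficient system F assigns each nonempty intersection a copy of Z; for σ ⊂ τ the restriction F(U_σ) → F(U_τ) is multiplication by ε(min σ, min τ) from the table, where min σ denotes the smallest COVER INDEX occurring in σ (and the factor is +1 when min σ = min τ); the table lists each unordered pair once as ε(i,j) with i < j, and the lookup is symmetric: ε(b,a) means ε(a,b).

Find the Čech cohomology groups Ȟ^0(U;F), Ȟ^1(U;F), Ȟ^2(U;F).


cover nerve:
  U12={r,t} U13={q,r} U14={q,t} U23={r,s} U24={s,t} U34={q,s}
  U123={r} U124={t} U134={q} U234={s}
C dims 4,6,4; δ0: rk 3, SNF 1^3; δ1: rk 3, SNF 1^3
Ȟ^0: (4−3)−0=1 ⇒ Z
Ȟ^1: (6−3)−3=0 ⇒ 0
Ȟ^2: (4−0)−3=1 ⇒ Z

Ȟ^0 = Z, Ȟ^1 = 0, Ȟ^2 = Z


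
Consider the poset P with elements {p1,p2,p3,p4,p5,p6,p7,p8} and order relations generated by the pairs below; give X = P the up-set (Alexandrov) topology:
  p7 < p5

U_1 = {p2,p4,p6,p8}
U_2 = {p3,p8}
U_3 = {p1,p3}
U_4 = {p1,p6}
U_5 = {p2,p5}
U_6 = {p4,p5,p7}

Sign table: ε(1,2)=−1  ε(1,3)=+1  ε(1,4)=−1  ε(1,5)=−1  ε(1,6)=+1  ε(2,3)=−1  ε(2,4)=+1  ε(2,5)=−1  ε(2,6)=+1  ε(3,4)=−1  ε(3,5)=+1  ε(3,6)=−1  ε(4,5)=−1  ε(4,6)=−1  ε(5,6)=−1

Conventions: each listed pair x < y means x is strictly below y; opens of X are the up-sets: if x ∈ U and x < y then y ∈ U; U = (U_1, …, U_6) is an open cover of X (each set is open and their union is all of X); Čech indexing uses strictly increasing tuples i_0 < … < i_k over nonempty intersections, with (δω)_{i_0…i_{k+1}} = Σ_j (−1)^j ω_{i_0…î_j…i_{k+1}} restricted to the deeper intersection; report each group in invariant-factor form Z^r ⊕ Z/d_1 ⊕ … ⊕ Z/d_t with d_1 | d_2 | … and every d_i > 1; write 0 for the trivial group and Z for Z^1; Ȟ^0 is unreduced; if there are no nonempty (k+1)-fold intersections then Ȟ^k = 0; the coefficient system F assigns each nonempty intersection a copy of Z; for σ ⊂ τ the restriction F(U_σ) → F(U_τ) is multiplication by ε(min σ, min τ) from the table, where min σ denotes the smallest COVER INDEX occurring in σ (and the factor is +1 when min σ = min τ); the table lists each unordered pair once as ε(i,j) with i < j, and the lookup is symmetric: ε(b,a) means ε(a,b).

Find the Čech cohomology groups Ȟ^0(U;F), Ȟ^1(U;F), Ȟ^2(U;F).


Ȟ^0 = Z, Ȟ^1 = Z^2 and Ȟ^2 = 0

nonempty intersections:
  U12={p8} U14={p6} U15={p2} U16={p4} U23={p3} U34={p1} U56={p5}
C dims 6,7; δ0: rk 5, SNF 1^5
Ȟ^0: (6−5)−0=1 ⇒ Z
Ȟ^1: (7−0)−5=2 ⇒ Z^2
Ȟ^2: (0−0)−0=0 ⇒ 0


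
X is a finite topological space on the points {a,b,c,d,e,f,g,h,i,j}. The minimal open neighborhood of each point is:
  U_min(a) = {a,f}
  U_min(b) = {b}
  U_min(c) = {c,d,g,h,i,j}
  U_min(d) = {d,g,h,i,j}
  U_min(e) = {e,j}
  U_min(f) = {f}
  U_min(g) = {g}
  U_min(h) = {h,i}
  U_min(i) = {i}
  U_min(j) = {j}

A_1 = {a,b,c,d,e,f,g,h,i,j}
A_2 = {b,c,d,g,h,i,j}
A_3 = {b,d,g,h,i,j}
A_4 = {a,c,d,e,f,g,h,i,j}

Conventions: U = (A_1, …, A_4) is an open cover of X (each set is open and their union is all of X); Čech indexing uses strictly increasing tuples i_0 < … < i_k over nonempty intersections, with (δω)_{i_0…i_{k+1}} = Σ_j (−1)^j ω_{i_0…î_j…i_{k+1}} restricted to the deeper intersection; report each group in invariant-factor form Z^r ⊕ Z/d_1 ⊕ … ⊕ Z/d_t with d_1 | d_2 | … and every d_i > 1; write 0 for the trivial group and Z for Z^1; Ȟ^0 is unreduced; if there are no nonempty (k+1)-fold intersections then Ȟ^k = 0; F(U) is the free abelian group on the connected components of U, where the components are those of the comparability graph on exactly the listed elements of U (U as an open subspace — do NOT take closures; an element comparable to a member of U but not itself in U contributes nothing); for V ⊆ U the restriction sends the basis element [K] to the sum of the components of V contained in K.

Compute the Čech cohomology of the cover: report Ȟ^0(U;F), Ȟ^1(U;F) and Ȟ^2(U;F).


nerve simplices:
  A12={b,c,d,g,h,i,j} A13={b,d,g,h,i,j} A14={a,c,d,e,f,g,h,i,j} A23={b,d,g,h,i,j} A24={c,d,g,h,i,j} A34={d,g,h,i,j}
  A123={b,d,g,h,i,j} A124={c,d,g,h,i,j} A134={d,g,h,i,j} A234={d,g,h,i,j}
  A1234={d,g,h,i,j}
components per intersection:
  A1: {a,f} {b} {c,d,e,g,h,i,j}
  A2: {b} {c,d,g,h,i,j}
  A3: {b} {d,g,h,i,j}
  A4: {a,f} {c,d,e,g,h,i,j}
  A12: {b} {c,d,g,h,i,j}
  A13: {b} {d,g,h,i,j}
  A14: {a,f} {c,d,e,g,h,i,j}
  A23: {b} {d,g,h,i,j}
  A24: {c,d,g,h,i,j}
  A34: {d,g,h,i,j}
  A123: {b} {d,g,h,i,j}
  A124: {c,d,g,h,i,j}
  A134: {d,g,h,i,j}
  A234: {d,g,h,i,j}
  A1234: {d,g,h,i,j}
C dims 9,10,5,1; δ0: rk 6, SNF 1^6; δ1: rk 4, SNF 1^4; δ2: rk 1, SNF 1^1
degree 0: 9−6−0 = 3 → Ȟ^0 ≅ Z^3
degree 1: 10−4−6 = 0 → Ȟ^1 ≅ 0
degree 2: 5−1−4 = 0 → Ȟ^2 ≅ 0

Ȟ^0 ≅ Z^3,  Ȟ^1 ≅ 0,  Ȟ^2 ≅ 0


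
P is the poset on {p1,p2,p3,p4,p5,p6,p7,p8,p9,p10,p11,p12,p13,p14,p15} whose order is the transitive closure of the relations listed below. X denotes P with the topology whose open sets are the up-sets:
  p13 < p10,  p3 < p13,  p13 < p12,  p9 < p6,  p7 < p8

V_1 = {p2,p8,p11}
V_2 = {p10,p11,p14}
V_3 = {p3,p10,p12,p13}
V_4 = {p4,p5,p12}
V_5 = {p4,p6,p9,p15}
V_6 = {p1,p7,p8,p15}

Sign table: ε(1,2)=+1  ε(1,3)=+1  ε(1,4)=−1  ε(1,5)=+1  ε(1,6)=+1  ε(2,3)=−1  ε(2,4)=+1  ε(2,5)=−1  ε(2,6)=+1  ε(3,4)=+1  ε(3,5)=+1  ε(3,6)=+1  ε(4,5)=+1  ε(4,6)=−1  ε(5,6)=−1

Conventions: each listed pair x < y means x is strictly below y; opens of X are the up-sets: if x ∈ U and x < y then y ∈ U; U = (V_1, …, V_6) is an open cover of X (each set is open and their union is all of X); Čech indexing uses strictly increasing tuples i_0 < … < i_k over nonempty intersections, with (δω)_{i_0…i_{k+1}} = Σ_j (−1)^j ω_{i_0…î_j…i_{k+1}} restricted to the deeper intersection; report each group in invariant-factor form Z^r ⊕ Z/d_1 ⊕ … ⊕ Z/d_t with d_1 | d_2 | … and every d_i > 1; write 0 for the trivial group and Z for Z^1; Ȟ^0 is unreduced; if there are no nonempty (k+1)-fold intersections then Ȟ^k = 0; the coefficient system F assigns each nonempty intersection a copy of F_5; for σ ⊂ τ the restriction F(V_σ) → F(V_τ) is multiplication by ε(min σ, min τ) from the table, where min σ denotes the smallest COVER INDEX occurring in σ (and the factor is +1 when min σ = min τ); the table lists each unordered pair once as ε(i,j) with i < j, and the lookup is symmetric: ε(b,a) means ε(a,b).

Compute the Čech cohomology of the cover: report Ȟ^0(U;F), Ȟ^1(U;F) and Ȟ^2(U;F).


nonempty overlaps:
  V12={p11} V16={p8} V23={p10} V34={p12} V45={p4} V56={p15}
C dims 6,6; δ0: rk_F5 5
degree 0: 6−5−0 = 1 → Ȟ^0 ≅ Z/5
degree 1: 6−0−5 = 1 → Ȟ^1 ≅ Z/5
degree 2: 0−0−0 = 0 → Ȟ^2 ≅ 0

Ȟ^0(U;F) ≅ Z/5; Ȟ^1(U;F) ≅ Z/5; Ȟ^2(U;F) ≅ 0
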